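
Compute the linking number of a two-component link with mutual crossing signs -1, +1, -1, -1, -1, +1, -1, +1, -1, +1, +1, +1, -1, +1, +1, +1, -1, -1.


Step 1: Count positive crossings: 9
Step 2: Count negative crossings: 9
Step 3: Sum of signs = 9 - 9 = 0
Step 4: Linking number = sum/2 = 0/2 = 0

0


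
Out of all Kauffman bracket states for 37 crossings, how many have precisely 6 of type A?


We choose which 6 of 37 crossings get A-smoothings.
C(37, 6) = 37! / (6! * 31!)
= 2324784

2324784


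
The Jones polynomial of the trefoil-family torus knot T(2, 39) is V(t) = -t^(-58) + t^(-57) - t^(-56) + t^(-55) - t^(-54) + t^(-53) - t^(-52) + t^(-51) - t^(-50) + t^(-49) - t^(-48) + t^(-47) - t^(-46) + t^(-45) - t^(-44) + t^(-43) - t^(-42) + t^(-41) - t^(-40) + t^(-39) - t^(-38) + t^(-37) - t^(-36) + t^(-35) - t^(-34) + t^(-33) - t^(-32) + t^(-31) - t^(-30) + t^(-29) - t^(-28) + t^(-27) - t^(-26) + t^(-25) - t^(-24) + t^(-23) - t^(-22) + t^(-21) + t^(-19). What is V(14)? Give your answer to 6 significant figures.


Substituting t = 14 into V(t) = -t^(-58) + t^(-57) - t^(-56) + t^(-55) - t^(-54) + t^(-53) - t^(-52) + t^(-51) - t^(-50) + t^(-49) - t^(-48) + t^(-47) - t^(-46) + t^(-45) - t^(-44) + t^(-43) - t^(-42) + t^(-41) - t^(-40) + t^(-39) - t^(-38) + t^(-37) - t^(-36) + t^(-35) - t^(-34) + t^(-33) - t^(-32) + t^(-31) - t^(-30) + t^(-29) - t^(-28) + t^(-27) - t^(-26) + t^(-25) - t^(-24) + t^(-23) - t^(-22) + t^(-21) + t^(-19):
  (-)t^(-58) = -3.34637e-67
  (+)t^(-57) = 4.68492e-66
  (-)t^(-56) = -6.55888e-65
  (+)t^(-55) = 9.18244e-64
  (-)t^(-54) = -1.28554e-62
  (+)t^(-53) = 1.79976e-61
  (-)t^(-52) = -2.51966e-60
  (+)t^(-51) = 3.52753e-59
  (-)t^(-50) = -4.93854e-58
  (+)t^(-49) = 6.91395e-57
  (-)t^(-48) = -9.67953e-56
  (+)t^(-47) = 1.35513e-54
  (-)t^(-46) = -1.89719e-53
  (+)t^(-45) = 2.65606e-52
  (-)t^(-44) = -3.71849e-51
  (+)t^(-43) = 5.20588e-50
  (-)t^(-42) = -7.28824e-49
  (+)t^(-41) = 1.02035e-47
  (-)t^(-40) = -1.42849e-46
  (+)t^(-39) = 1.99989e-45
  (-)t^(-38) = -2.79985e-44
  (+)t^(-37) = 3.91979e-43
  (-)t^(-36) = -5.4877e-42
  (+)t^(-35) = 7.68279e-41
  (-)t^(-34) = -1.07559e-39
  (+)t^(-33) = 1.50583e-38
  (-)t^(-32) = -2.10816e-37
  (+)t^(-31) = 2.95142e-36
  (-)t^(-30) = -4.13199e-35
  (+)t^(-29) = 5.78478e-34
  (-)t^(-28) = -8.09869e-33
  (+)t^(-27) = 1.13382e-31
  (-)t^(-26) = -1.58734e-30
  (+)t^(-25) = 2.22228e-29
  (-)t^(-24) = -3.11119e-28
  (+)t^(-23) = 4.35567e-27
  (-)t^(-22) = -6.09794e-26
  (+)t^(-21) = 8.53712e-25
  (+)t^(-19) = 1.67327e-22
Sum = (-3.34637e-67) + (4.68492e-66) + (-6.55888e-65) + (9.18244e-64) + (-1.28554e-62) + (1.79976e-61) + (-2.51966e-60) + (3.52753e-59) + (-4.93854e-58) + (6.91395e-57) + (-9.67953e-56) + (1.35513e-54) + (-1.89719e-53) + (2.65606e-52) + (-3.71849e-51) + (5.20588e-50) + (-7.28824e-49) + (1.02035e-47) + (-1.42849e-46) + (1.99989e-45) + (-2.79985e-44) + (3.91979e-43) + (-5.4877e-42) + (7.68279e-41) + (-1.07559e-39) + (1.50583e-38) + (-2.10816e-37) + (2.95142e-36) + (-4.13199e-35) + (5.78478e-34) + (-8.09869e-33) + (1.13382e-31) + (-1.58734e-30) + (2.22228e-29) + (-3.11119e-28) + (4.35567e-27) + (-6.09794e-26) + (8.53712e-25) + (1.67327e-22)
= 1.681242975e-22
Rounded to 6 significant figures: 1.68124e-22

1.68124e-22


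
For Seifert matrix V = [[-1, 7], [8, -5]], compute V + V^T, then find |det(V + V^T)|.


Step 1: Form V + V^T where V = [[-1, 7], [8, -5]]
  V^T = [[-1, 8], [7, -5]]
  V + V^T = [[-2, 15], [15, -10]]
Step 2: det(V + V^T) = (-2)*(-10) - 15*15
  = 20 - 225 = -205
Step 3: Knot determinant = |det(V + V^T)| = |-205| = 205

205


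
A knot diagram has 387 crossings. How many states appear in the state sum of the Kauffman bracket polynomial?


Each crossing contributes 2 choices (A-smoothing or B-smoothing).
Total states = 2^387 = 315216049571155833698232320801148910440637914163723573343586347233965774171977684891314130039079325126453023922454528

315216049571155833698232320801148910440637914163723573343586347233965774171977684891314130039079325126453023922454528


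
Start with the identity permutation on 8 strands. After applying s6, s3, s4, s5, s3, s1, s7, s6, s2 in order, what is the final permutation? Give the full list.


Starting with identity [1, 2, 3, 4, 5, 6, 7, 8].
Apply generators in sequence:
  After s6: [1, 2, 3, 4, 5, 7, 6, 8]
  After s3: [1, 2, 4, 3, 5, 7, 6, 8]
  After s4: [1, 2, 4, 5, 3, 7, 6, 8]
  After s5: [1, 2, 4, 5, 7, 3, 6, 8]
  After s3: [1, 2, 5, 4, 7, 3, 6, 8]
  After s1: [2, 1, 5, 4, 7, 3, 6, 8]
  After s7: [2, 1, 5, 4, 7, 3, 8, 6]
  After s6: [2, 1, 5, 4, 7, 8, 3, 6]
  After s2: [2, 5, 1, 4, 7, 8, 3, 6]
Final permutation: [2, 5, 1, 4, 7, 8, 3, 6]

[2, 5, 1, 4, 7, 8, 3, 6]


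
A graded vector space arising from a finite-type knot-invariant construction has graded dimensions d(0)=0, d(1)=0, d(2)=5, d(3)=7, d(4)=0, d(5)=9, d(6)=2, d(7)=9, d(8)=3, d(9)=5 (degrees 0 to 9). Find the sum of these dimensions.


Total dimension = d(0) + d(1) + ... + d(9)
= 0 + 0 + 5 + 7 + 0 + 9 + 2 + 9 + 3 + 5
= 40

40


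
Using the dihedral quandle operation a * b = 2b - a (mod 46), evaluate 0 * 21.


0 * 21 = 2*21 - 0 mod 46
= 42 - 0 mod 46
= 42 mod 46 = 42

42


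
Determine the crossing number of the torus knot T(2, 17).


For a torus knot T(p, q) with gcd(p,q)=1,
the crossing number is min(p*(q-1), q*(p-1)).
p*(q-1) = 2*16 = 32
q*(p-1) = 17*1 = 17
min(32, 17) = 17

17


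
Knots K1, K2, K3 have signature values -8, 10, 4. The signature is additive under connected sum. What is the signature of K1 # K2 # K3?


The signature is additive under connected sum.
signature(K1 # K2 # K3) = (-8) + (10) + (4)
= 6

6


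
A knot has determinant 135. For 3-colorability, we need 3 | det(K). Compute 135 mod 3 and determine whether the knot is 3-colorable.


Step 1: A knot is p-colorable if and only if p divides its determinant.
Step 2: Compute 135 mod 3.
135 = 45 * 3 + 0
Step 3: 135 mod 3 = 0
Step 4: The knot is 3-colorable: yes

0


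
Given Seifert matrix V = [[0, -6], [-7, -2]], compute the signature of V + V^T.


Step 1: V + V^T = [[0, -13], [-13, -4]]
Step 2: trace = -4, det = -169
Step 3: Discriminant = (-4)^2 - 4*(-169) = 692
Step 4: Eigenvalues: 11.1529, -15.1529
Step 5: Signature = (# positive eigenvalues) - (# negative eigenvalues) = 0

0


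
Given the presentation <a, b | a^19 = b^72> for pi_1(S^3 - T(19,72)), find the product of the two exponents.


The relation is a^19 = b^72.
Product of exponents = 19 * 72
= 1368

1368


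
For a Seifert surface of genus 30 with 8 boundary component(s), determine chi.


chi = 2 - 2g - b
= 2 - 2*30 - 8
= 2 - 60 - 8 = -66

-66


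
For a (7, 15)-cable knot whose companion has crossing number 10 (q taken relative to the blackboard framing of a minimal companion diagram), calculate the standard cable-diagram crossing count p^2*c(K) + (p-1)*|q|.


Step 1: Each of the c(K) crossings of the companion diagram becomes p*p = p^2 crossings among the p parallel strands, and each of the |q| twists s_1 s_2 ... s_(p-1) adds (p-1) crossings.
  Crossings = p^2 * c(K) + (p-1)*|q|
Step 2: = 7^2 * 10 + (7-1)*15
Step 3: = 49*10 + 6*15
Step 4: = 490 + 90 = 580

580


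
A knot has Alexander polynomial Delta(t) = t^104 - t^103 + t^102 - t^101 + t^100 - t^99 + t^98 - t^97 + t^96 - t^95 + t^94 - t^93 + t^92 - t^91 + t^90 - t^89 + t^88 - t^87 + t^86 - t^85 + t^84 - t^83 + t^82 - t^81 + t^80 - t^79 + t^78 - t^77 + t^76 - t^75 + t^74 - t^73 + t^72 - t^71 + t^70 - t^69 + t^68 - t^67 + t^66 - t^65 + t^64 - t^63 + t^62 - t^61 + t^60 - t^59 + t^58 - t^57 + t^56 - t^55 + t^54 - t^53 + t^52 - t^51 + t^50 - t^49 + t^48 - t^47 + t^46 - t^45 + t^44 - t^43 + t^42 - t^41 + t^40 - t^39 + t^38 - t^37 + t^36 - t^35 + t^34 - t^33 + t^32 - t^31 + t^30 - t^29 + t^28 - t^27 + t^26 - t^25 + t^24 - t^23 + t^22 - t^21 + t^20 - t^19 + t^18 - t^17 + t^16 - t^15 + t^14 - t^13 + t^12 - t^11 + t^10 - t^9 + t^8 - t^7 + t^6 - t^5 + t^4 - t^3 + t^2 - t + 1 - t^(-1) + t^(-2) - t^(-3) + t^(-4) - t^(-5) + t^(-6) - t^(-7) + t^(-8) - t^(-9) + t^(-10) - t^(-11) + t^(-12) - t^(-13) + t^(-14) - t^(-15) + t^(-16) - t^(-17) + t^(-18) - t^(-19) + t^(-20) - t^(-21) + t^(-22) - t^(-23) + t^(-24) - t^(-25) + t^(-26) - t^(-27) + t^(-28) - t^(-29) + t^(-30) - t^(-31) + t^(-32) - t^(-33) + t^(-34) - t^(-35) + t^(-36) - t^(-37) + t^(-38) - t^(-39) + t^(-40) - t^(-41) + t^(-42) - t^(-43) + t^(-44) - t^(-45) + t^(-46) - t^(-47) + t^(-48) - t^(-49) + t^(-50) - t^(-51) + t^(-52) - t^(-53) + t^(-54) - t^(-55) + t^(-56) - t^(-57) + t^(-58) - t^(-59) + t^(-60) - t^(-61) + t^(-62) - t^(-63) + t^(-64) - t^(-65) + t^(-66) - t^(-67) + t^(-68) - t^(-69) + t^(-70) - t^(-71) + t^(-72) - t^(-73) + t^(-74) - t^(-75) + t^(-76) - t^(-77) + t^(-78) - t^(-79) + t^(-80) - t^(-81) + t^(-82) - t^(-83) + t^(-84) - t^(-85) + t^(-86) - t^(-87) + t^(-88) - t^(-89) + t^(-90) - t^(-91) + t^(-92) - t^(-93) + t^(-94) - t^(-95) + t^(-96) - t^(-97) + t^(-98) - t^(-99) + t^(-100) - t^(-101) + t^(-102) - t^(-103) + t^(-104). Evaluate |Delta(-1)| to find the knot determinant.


Step 1: The polynomial has 209 terms with alternating signs, exponents from 104 down to -104.
Step 2: Substitute t = -1. The i-th term has coefficient (-1)^i and exponent (m-i),
  so its value is (-1)^i * (-1)^(m-i) = (-1)^m = 1 for every i.
Step 3: All 209 terms equal 1, so Delta(-1) = 209 * (1) = 209
Step 4: |Delta(-1)| = 209

209


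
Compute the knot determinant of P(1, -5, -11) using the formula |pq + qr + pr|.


Step 1: Compute pq + qr + pr.
pq = 1*(-5) = -5
qr = (-5)*(-11) = 55
pr = 1*(-11) = -11
pq + qr + pr = -5 + 55 + (-11) = 39
Step 2: Take absolute value.
det(P(1,-5,-11)) = |39| = 39

39


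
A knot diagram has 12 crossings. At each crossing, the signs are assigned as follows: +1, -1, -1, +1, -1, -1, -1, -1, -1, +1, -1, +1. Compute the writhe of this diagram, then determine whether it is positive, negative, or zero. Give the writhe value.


Step 1: Count positive crossings (+1).
Positive crossings: 4
Step 2: Count negative crossings (-1).
Negative crossings: 8
Step 3: Writhe = (positive) - (negative)
w = 4 - 8 = -4
Step 4: |w| = 4, and w is negative

-4


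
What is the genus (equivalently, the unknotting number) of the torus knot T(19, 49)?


For a torus knot T(p,q), both the unknotting number and genus equal (p-1)(q-1)/2.
= (19-1)(49-1)/2
= 18*48/2
= 864/2 = 432

432


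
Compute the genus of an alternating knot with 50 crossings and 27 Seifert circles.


For alternating knots, g = (c - s + 1)/2.
= (50 - 27 + 1)/2
= 24/2 = 12

12


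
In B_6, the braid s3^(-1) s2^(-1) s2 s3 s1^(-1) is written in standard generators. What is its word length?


The word length counts the number of generators (including inverses).
Listing each generator: s3^(-1), s2^(-1), s2, s3, s1^(-1)
There are 5 generators in this braid word.

5


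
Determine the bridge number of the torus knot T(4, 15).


The bridge number of T(p,q) is min(p,q).
min(4, 15) = 4

4


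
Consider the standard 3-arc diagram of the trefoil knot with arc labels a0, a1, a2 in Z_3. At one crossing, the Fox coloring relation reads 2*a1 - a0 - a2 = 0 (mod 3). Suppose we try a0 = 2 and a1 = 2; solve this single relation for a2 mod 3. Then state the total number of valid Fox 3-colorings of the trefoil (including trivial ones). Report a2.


Step 1: Apply the given crossing relation 2*a1 - a0 - a2 = 0 (mod 3).
  a2 = 2*a1 - a0 mod 3
  a2 = 2*2 - 2 mod 3
  a2 = 4 - 2 mod 3
  a2 = 2 mod 3 = 2
Step 2: The trefoil has determinant 3.
  Number of Fox p-colorings (p prime) is p^2 if p = 3, else p.
  Since p = 3 divides det = 3, the trefoil is 3-colorable.
  (Indeed for p = 3 any choice of a0, a1 extends to a valid coloring; the trial (a0, a1, a2) = (2, 2, 2) satisfies all three crossing relations.)
  Total colorings = 3^2 = 9
Step 3: a2 = 2, total Fox 3-colorings = 9

2


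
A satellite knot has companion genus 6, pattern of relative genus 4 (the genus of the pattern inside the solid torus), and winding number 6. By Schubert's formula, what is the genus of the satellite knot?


Schubert: g(satellite) = g_rel(pattern) + |winding| * g(companion),
where g_rel(pattern) is the genus of the pattern relative to the solid torus.
= 4 + 6 * 6
= 4 + 36 = 40

40


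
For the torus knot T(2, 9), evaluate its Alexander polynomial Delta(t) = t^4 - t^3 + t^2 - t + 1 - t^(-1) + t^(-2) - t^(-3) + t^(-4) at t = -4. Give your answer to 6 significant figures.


Substituting t = -4 into Delta(t) = t^4 - t^3 + t^2 - t + 1 - t^(-1) + t^(-2) - t^(-3) + t^(-4):
Term values: (256) + (64) + (16) + (4) + (1) + (0.25) + (0.0625) + (0.015625) + (0.00390625)
Sum = 341.3320312
Rounded to 6 significant figures: 341.332

341.332


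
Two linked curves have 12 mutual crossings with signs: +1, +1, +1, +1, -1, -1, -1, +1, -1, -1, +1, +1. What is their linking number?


Step 1: Count positive crossings: 7
Step 2: Count negative crossings: 5
Step 3: Sum of signs = 7 - 5 = 2
Step 4: Linking number = sum/2 = 2/2 = 1

1


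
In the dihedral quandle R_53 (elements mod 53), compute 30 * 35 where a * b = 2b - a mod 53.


30 * 35 = 2*35 - 30 mod 53
= 70 - 30 mod 53
= 40 mod 53 = 40

40


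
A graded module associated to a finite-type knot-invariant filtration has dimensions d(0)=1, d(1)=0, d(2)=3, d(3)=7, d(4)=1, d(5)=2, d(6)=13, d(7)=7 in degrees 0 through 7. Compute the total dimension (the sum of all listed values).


Total dimension = d(0) + d(1) + ... + d(7)
= 1 + 0 + 3 + 7 + 1 + 2 + 13 + 7
= 34

34


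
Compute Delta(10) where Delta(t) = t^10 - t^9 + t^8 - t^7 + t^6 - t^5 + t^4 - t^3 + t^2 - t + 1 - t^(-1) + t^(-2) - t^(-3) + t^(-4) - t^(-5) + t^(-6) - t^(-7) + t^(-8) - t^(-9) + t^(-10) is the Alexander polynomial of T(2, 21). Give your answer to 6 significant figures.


Substituting t = 10 into Delta(t) = t^10 - t^9 + t^8 - t^7 + t^6 - t^5 + t^4 - t^3 + t^2 - t + 1 - t^(-1) + t^(-2) - t^(-3) + t^(-4) - t^(-5) + t^(-6) - t^(-7) + t^(-8) - t^(-9) + t^(-10):
Term values: (10000000000) + (-1000000000) + (100000000) + (-10000000) + (1000000) + (-100000) + (10000) + (-1000) + (100) + (-10) + (1) + (-0.1) + (0.01) + (-0.001) + (0.0001) + (-1e-05) + (1e-06) + (-1e-07) + (1e-08) + (-1e-09) + (1e-10)
Sum = 9090909091
Rounded to 6 significant figures: 9.09091e+09

9.09091e+09


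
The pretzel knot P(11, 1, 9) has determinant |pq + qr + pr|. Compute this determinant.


Step 1: Compute pq + qr + pr.
pq = 11*1 = 11
qr = 1*9 = 9
pr = 11*9 = 99
pq + qr + pr = 11 + 9 + 99 = 119
Step 2: Take absolute value.
det(P(11,1,9)) = |119| = 119

119


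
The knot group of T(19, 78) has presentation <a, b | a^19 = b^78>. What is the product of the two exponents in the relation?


The relation is a^19 = b^78.
Product of exponents = 19 * 78
= 1482

1482


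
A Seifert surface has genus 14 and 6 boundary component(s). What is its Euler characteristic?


chi = 2 - 2g - b
= 2 - 2*14 - 6
= 2 - 28 - 6 = -32

-32


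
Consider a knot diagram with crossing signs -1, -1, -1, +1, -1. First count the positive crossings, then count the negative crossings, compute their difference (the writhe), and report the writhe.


Step 1: Count positive crossings (+1).
Positive crossings: 1
Step 2: Count negative crossings (-1).
Negative crossings: 4
Step 3: Writhe = (positive) - (negative)
w = 1 - 4 = -3
Step 4: |w| = 3, and w is negative

-3


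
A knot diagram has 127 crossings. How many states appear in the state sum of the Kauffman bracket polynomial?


Each crossing contributes 2 choices (A-smoothing or B-smoothing).
Total states = 2^127 = 170141183460469231731687303715884105728

170141183460469231731687303715884105728


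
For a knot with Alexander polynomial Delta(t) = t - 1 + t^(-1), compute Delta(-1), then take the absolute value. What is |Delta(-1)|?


Step 1: The polynomial has 3 terms with alternating signs, exponents from 1 down to -1.
Step 2: Substitute t = -1. The i-th term has coefficient (-1)^i and exponent (m-i),
  so its value is (-1)^i * (-1)^(m-i) = (-1)^m = -1 for every i.
Step 3: All 3 terms equal -1, so Delta(-1) = 3 * (-1) = -3
Step 4: |Delta(-1)| = 3

3


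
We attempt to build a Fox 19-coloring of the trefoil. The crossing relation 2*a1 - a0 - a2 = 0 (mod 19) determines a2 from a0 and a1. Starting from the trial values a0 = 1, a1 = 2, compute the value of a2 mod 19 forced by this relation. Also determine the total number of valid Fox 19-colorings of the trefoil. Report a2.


Step 1: Apply the given crossing relation 2*a1 - a0 - a2 = 0 (mod 19).
  a2 = 2*a1 - a0 mod 19
  a2 = 2*2 - 1 mod 19
  a2 = 4 - 1 mod 19
  a2 = 3 mod 19 = 3
Step 2: The trefoil has determinant 3.
  Number of Fox p-colorings (p prime) is p^2 if p = 3, else p.
  Since 19 does not divide 3, only trivial (constant) colorings exist.
  (So the trial a0 = 1, a1 = 2 with a0 != a1 does NOT extend to a valid coloring of the whole trefoil: the other two crossing relations require 3*(a1 - a0) = 0 (mod 19), which fails.)
  Total colorings = 19
Step 3: a2 = 3, total Fox 19-colorings = 19

3


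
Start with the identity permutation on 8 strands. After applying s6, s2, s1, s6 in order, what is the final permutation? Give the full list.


Starting with identity [1, 2, 3, 4, 5, 6, 7, 8].
Apply generators in sequence:
  After s6: [1, 2, 3, 4, 5, 7, 6, 8]
  After s2: [1, 3, 2, 4, 5, 7, 6, 8]
  After s1: [3, 1, 2, 4, 5, 7, 6, 8]
  After s6: [3, 1, 2, 4, 5, 6, 7, 8]
Final permutation: [3, 1, 2, 4, 5, 6, 7, 8]

[3, 1, 2, 4, 5, 6, 7, 8]


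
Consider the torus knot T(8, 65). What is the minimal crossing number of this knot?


For a torus knot T(p, q) with gcd(p,q)=1,
the crossing number is min(p*(q-1), q*(p-1)).
p*(q-1) = 8*64 = 512
q*(p-1) = 65*7 = 455
min(512, 455) = 455

455


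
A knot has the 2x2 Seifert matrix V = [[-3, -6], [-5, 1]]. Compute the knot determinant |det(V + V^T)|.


Step 1: Form V + V^T where V = [[-3, -6], [-5, 1]]
  V^T = [[-3, -5], [-6, 1]]
  V + V^T = [[-6, -11], [-11, 2]]
Step 2: det(V + V^T) = (-6)*2 - (-11)*(-11)
  = -12 - 121 = -133
Step 3: Knot determinant = |det(V + V^T)| = |-133| = 133

133


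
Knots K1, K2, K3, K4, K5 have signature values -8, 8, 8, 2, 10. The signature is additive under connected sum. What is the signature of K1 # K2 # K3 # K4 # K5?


The signature is additive under connected sum.
signature(K1 # K2 # K3 # K4 # K5) = (-8) + (8) + (8) + (2) + (10)
= 20

20


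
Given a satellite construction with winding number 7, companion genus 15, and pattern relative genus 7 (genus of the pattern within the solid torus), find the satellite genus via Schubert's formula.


Schubert: g(satellite) = g_rel(pattern) + |winding| * g(companion),
where g_rel(pattern) is the genus of the pattern relative to the solid torus.
= 7 + 7 * 15
= 7 + 105 = 112

112


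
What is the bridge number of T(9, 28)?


The bridge number of T(p,q) is min(p,q).
min(9, 28) = 9

9


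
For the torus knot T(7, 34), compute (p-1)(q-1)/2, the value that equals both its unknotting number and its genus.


For a torus knot T(p,q), both the unknotting number and genus equal (p-1)(q-1)/2.
= (7-1)(34-1)/2
= 6*33/2
= 198/2 = 99

99


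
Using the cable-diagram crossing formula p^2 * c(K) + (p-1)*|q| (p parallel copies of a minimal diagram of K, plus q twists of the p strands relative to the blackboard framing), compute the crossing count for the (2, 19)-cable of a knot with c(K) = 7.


Step 1: Each of the c(K) crossings of the companion diagram becomes p*p = p^2 crossings among the p parallel strands, and each of the |q| twists s_1 s_2 ... s_(p-1) adds (p-1) crossings.
  Crossings = p^2 * c(K) + (p-1)*|q|
Step 2: = 2^2 * 7 + (2-1)*19
Step 3: = 4*7 + 1*19
Step 4: = 28 + 19 = 47

47


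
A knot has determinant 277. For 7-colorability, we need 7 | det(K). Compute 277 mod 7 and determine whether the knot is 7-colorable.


Step 1: A knot is p-colorable if and only if p divides its determinant.
Step 2: Compute 277 mod 7.
277 = 39 * 7 + 4
Step 3: 277 mod 7 = 4
Step 4: The knot is 7-colorable: no

4


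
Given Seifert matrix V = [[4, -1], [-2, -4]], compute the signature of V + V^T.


Step 1: V + V^T = [[8, -3], [-3, -8]]
Step 2: trace = 0, det = -73
Step 3: Discriminant = 0^2 - 4*(-73) = 292
Step 4: Eigenvalues: 8.544, -8.544
Step 5: Signature = (# positive eigenvalues) - (# negative eigenvalues) = 0

0


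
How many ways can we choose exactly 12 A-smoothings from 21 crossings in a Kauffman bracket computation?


We choose which 12 of 21 crossings get A-smoothings.
C(21, 12) = 21! / (12! * 9!)
= 293930

293930


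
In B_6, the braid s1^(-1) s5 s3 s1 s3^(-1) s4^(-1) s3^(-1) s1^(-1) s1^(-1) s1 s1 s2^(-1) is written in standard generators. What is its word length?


The word length counts the number of generators (including inverses).
Listing each generator: s1^(-1), s5, s3, s1, s3^(-1), s4^(-1), s3^(-1), s1^(-1), s1^(-1), s1, s1, s2^(-1)
There are 12 generators in this braid word.

12


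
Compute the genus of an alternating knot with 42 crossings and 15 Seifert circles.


For alternating knots, g = (c - s + 1)/2.
= (42 - 15 + 1)/2
= 28/2 = 14

14


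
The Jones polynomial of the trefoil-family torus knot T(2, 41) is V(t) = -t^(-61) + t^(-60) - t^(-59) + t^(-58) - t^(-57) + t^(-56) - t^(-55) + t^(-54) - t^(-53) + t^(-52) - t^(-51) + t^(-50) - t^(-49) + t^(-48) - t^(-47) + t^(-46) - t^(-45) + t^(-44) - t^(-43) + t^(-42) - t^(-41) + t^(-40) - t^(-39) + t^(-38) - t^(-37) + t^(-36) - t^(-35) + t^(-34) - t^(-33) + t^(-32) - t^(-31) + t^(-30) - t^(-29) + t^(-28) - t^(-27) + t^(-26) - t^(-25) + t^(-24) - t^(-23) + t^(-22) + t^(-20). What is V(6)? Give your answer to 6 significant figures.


Substituting t = 6 into V(t) = -t^(-61) + t^(-60) - t^(-59) + t^(-58) - t^(-57) + t^(-56) - t^(-55) + t^(-54) - t^(-53) + t^(-52) - t^(-51) + t^(-50) - t^(-49) + t^(-48) - t^(-47) + t^(-46) - t^(-45) + t^(-44) - t^(-43) + t^(-42) - t^(-41) + t^(-40) - t^(-39) + t^(-38) - t^(-37) + t^(-36) - t^(-35) + t^(-34) - t^(-33) + t^(-32) - t^(-31) + t^(-30) - t^(-29) + t^(-28) - t^(-27) + t^(-26) - t^(-25) + t^(-24) - t^(-23) + t^(-22) + t^(-20):
  (-)t^(-61) = -3.41015e-48
  (+)t^(-60) = 2.04609e-47
  (-)t^(-59) = -1.22765e-46
  (+)t^(-58) = 7.36593e-46
  (-)t^(-57) = -4.41956e-45
  (+)t^(-56) = 2.65173e-44
  (-)t^(-55) = -1.59104e-43
  (+)t^(-54) = 9.54624e-43
  (-)t^(-53) = -5.72775e-42
  (+)t^(-52) = 3.43665e-41
  (-)t^(-51) = -2.06199e-40
  (+)t^(-50) = 1.23719e-39
  (-)t^(-49) = -7.42316e-39
  (+)t^(-48) = 4.4539e-38
  (-)t^(-47) = -2.67234e-37
  (+)t^(-46) = 1.6034e-36
  (-)t^(-45) = -9.62041e-36
  (+)t^(-44) = 5.77225e-35
  (-)t^(-43) = -3.46335e-34
  (+)t^(-42) = 2.07801e-33
  (-)t^(-41) = -1.24681e-32
  (+)t^(-40) = 7.48083e-32
  (-)t^(-39) = -4.4885e-31
  (+)t^(-38) = 2.6931e-30
  (-)t^(-37) = -1.61586e-29
  (+)t^(-36) = 9.69516e-29
  (-)t^(-35) = -5.8171e-28
  (+)t^(-34) = 3.49026e-27
  (-)t^(-33) = -2.09415e-26
  (+)t^(-32) = 1.25649e-25
  (-)t^(-31) = -7.53896e-25
  (+)t^(-30) = 4.52337e-24
  (-)t^(-29) = -2.71402e-23
  (+)t^(-28) = 1.62841e-22
  (-)t^(-27) = -9.77049e-22
  (+)t^(-26) = 5.86229e-21
  (-)t^(-25) = -3.51738e-20
  (+)t^(-24) = 2.11043e-19
  (-)t^(-23) = -1.26626e-18
  (+)t^(-22) = 7.59753e-18
  (+)t^(-20) = 2.73511e-16
Sum = (-3.41015e-48) + (2.04609e-47) + (-1.22765e-46) + (7.36593e-46) + (-4.41956e-45) + (2.65173e-44) + (-1.59104e-43) + (9.54624e-43) + (-5.72775e-42) + (3.43665e-41) + (-2.06199e-40) + (1.23719e-39) + (-7.42316e-39) + (4.4539e-38) + (-2.67234e-37) + (1.6034e-36) + (-9.62041e-36) + (5.77225e-35) + (-3.46335e-34) + (2.07801e-33) + (-1.24681e-32) + (7.48083e-32) + (-4.4885e-31) + (2.6931e-30) + (-1.61586e-29) + (9.69516e-29) + (-5.8171e-28) + (3.49026e-27) + (-2.09415e-26) + (1.25649e-25) + (-7.53896e-25) + (4.52337e-24) + (-2.71402e-23) + (1.62841e-22) + (-9.77049e-22) + (5.86229e-21) + (-3.51738e-20) + (2.11043e-19) + (-1.26626e-18) + (7.59753e-18) + (2.73511e-16)
= 2.800232924e-16
Rounded to 6 significant figures: 2.80023e-16

2.80023e-16


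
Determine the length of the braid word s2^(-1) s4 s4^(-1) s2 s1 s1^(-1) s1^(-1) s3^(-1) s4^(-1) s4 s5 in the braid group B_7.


The word length counts the number of generators (including inverses).
Listing each generator: s2^(-1), s4, s4^(-1), s2, s1, s1^(-1), s1^(-1), s3^(-1), s4^(-1), s4, s5
There are 11 generators in this braid word.

11


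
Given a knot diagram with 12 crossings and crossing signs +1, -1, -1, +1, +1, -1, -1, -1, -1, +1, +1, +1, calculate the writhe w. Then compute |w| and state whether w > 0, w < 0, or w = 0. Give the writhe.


Step 1: Count positive crossings (+1).
Positive crossings: 6
Step 2: Count negative crossings (-1).
Negative crossings: 6
Step 3: Writhe = (positive) - (negative)
w = 6 - 6 = 0
Step 4: |w| = 0, and w is zero

0


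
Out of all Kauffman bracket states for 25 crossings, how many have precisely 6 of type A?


We choose which 6 of 25 crossings get A-smoothings.
C(25, 6) = 25! / (6! * 19!)
= 177100

177100


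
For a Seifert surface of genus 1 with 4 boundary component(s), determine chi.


chi = 2 - 2g - b
= 2 - 2*1 - 4
= 2 - 2 - 4 = -4

-4


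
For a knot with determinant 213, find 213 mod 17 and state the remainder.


Step 1: A knot is p-colorable if and only if p divides its determinant.
Step 2: Compute 213 mod 17.
213 = 12 * 17 + 9
Step 3: 213 mod 17 = 9
Step 4: The knot is 17-colorable: no

9


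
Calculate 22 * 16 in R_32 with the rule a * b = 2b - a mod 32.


22 * 16 = 2*16 - 22 mod 32
= 32 - 22 mod 32
= 10 mod 32 = 10

10


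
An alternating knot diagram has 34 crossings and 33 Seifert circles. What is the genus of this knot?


For alternating knots, g = (c - s + 1)/2.
= (34 - 33 + 1)/2
= 2/2 = 1

1


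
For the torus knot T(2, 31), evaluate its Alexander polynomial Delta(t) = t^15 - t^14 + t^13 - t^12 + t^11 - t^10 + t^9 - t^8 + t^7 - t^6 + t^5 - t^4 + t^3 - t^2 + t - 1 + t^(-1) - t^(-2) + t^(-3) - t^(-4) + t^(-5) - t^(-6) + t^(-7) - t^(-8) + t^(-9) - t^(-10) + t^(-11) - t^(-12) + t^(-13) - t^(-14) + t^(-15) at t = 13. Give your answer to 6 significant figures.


Substituting t = 13 into Delta(t) = t^15 - t^14 + t^13 - t^12 + t^11 - t^10 + t^9 - t^8 + t^7 - t^6 + t^5 - t^4 + t^3 - t^2 + t - 1 + t^(-1) - t^(-2) + t^(-3) - t^(-4) + t^(-5) - t^(-6) + t^(-7) - t^(-8) + t^(-9) - t^(-10) + t^(-11) - t^(-12) + t^(-13) - t^(-14) + t^(-15):
Term values: (51185893014090760) + (-3937376385699289) + (302875106592253) + (-23298085122481) + (1792160394037) + (-137858491849) + (10604499373) + (-815730721) + (62748517) + (-4826809) + (371293) + (-28561) + (2197) + (-169) + (13) + (-1) + (0.0769231) + (-0.00591716) + (0.000455166) + (-3.50128e-05) + (2.69329e-06) + (-2.07176e-07) + (1.59366e-08) + (-1.22589e-09) + (9.42996e-11) + (-7.25382e-12) + (5.57986e-13) + (-4.2922e-14) + (3.30169e-15) + (-2.53976e-16) + (1.95366e-17)
Sum = 4.75297578e+16
Rounded to 6 significant figures: 4.75298e+16

4.75298e+16


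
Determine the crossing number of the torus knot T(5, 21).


For a torus knot T(p, q) with gcd(p,q)=1,
the crossing number is min(p*(q-1), q*(p-1)).
p*(q-1) = 5*20 = 100
q*(p-1) = 21*4 = 84
min(100, 84) = 84

84


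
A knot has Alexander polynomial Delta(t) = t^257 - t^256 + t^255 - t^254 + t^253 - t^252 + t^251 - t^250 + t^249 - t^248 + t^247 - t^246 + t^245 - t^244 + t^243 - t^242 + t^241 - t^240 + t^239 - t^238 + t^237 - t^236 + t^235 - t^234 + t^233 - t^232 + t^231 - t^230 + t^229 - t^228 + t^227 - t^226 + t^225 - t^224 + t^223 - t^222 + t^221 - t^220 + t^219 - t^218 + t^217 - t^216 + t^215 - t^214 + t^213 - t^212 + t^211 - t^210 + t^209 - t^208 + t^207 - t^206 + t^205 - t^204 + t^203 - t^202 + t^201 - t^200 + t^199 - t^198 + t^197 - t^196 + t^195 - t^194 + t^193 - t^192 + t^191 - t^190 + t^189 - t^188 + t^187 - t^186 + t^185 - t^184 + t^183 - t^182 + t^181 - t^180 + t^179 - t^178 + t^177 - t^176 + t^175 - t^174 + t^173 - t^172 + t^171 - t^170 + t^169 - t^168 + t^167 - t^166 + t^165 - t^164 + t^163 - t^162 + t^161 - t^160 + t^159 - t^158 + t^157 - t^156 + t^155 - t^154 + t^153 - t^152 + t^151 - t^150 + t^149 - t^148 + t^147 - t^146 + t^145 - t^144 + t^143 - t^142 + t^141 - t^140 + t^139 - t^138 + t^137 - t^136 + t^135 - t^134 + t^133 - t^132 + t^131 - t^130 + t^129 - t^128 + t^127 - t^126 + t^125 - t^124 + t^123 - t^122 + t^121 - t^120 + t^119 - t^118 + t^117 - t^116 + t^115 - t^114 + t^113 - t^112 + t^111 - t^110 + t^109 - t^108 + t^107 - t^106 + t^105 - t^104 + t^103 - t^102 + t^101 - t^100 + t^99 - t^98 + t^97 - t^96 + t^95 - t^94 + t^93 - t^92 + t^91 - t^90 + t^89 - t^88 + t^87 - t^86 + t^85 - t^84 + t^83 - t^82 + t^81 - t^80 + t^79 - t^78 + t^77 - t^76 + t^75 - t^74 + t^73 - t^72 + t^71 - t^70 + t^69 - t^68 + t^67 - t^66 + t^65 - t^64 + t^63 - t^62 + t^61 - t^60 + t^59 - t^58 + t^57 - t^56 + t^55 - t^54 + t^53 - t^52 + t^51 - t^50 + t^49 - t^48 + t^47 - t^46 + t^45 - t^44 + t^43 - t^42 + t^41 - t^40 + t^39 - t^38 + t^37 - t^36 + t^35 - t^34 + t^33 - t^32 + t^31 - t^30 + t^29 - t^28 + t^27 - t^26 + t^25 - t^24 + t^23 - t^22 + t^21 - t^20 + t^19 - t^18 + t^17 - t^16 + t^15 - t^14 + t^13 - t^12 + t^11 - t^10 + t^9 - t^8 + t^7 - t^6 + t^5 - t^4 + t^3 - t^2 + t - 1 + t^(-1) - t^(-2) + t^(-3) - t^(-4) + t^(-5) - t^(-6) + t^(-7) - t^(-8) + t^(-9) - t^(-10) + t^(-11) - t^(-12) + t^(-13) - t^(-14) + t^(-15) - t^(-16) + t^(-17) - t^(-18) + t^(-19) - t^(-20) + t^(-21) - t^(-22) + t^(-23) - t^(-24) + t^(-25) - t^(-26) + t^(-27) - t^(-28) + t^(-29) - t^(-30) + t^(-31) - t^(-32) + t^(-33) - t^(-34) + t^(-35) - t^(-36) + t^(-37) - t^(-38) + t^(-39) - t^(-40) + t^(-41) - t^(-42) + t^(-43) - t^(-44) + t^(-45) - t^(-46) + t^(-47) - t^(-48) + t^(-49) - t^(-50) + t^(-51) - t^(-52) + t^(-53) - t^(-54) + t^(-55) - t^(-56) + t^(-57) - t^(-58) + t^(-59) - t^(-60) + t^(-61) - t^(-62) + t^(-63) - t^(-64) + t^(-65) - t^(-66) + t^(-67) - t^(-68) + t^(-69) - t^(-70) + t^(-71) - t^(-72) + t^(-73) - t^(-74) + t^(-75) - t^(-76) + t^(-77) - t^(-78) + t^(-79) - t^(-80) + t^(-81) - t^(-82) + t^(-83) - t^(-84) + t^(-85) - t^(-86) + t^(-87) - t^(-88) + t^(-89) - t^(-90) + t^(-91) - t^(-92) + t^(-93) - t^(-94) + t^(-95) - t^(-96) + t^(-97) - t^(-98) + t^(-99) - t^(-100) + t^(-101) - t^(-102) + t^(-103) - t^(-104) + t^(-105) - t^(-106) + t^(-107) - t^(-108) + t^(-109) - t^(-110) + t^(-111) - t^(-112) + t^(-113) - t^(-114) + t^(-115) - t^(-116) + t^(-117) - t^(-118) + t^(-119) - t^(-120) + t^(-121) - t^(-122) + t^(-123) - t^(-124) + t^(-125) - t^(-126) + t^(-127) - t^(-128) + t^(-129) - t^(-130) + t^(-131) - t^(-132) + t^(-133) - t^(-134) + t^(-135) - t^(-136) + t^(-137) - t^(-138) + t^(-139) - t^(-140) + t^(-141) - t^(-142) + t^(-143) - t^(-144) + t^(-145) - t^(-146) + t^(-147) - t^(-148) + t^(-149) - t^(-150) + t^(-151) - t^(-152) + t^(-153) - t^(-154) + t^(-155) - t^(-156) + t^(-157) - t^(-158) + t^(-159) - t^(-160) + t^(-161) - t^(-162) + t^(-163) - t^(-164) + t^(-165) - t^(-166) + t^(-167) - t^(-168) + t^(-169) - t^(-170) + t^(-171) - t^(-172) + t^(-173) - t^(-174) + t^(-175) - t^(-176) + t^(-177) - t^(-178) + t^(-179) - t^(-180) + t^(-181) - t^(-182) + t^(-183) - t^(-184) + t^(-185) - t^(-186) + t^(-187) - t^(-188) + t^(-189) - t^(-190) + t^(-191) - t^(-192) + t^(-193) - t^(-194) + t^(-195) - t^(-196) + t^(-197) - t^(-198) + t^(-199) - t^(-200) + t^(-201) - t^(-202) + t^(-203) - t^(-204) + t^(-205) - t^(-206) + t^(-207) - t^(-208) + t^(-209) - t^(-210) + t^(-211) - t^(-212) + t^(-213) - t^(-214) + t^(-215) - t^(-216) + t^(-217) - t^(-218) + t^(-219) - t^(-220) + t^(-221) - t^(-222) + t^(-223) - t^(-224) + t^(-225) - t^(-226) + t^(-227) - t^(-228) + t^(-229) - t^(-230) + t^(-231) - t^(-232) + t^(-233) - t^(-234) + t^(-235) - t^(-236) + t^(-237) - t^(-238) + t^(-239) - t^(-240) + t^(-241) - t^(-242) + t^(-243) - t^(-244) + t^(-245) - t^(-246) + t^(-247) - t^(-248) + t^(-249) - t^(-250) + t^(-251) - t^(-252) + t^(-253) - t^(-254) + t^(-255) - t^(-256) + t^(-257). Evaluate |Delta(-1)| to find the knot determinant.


Step 1: The polynomial has 515 terms with alternating signs, exponents from 257 down to -257.
Step 2: Substitute t = -1. The i-th term has coefficient (-1)^i and exponent (m-i),
  so its value is (-1)^i * (-1)^(m-i) = (-1)^m = -1 for every i.
Step 3: All 515 terms equal -1, so Delta(-1) = 515 * (-1) = -515
Step 4: |Delta(-1)| = 515

515


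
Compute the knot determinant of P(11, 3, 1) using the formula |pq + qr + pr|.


Step 1: Compute pq + qr + pr.
pq = 11*3 = 33
qr = 3*1 = 3
pr = 11*1 = 11
pq + qr + pr = 33 + 3 + 11 = 47
Step 2: Take absolute value.
det(P(11,3,1)) = |47| = 47

47


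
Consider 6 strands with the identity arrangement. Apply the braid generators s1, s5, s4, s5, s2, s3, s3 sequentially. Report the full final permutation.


Starting with identity [1, 2, 3, 4, 5, 6].
Apply generators in sequence:
  After s1: [2, 1, 3, 4, 5, 6]
  After s5: [2, 1, 3, 4, 6, 5]
  After s4: [2, 1, 3, 6, 4, 5]
  After s5: [2, 1, 3, 6, 5, 4]
  After s2: [2, 3, 1, 6, 5, 4]
  After s3: [2, 3, 6, 1, 5, 4]
  After s3: [2, 3, 1, 6, 5, 4]
Final permutation: [2, 3, 1, 6, 5, 4]

[2, 3, 1, 6, 5, 4]


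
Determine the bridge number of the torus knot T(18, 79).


The bridge number of T(p,q) is min(p,q).
min(18, 79) = 18

18


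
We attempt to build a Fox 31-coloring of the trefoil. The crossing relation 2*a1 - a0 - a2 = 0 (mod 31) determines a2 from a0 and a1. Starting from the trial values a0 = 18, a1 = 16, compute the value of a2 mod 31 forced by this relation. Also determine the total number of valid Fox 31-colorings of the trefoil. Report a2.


Step 1: Apply the given crossing relation 2*a1 - a0 - a2 = 0 (mod 31).
  a2 = 2*a1 - a0 mod 31
  a2 = 2*16 - 18 mod 31
  a2 = 32 - 18 mod 31
  a2 = 14 mod 31 = 14
Step 2: The trefoil has determinant 3.
  Number of Fox p-colorings (p prime) is p^2 if p = 3, else p.
  Since 31 does not divide 3, only trivial (constant) colorings exist.
  (So the trial a0 = 18, a1 = 16 with a0 != a1 does NOT extend to a valid coloring of the whole trefoil: the other two crossing relations require 3*(a1 - a0) = 0 (mod 31), which fails.)
  Total colorings = 31
Step 3: a2 = 14, total Fox 31-colorings = 31

14


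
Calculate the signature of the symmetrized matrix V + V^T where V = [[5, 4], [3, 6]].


Step 1: V + V^T = [[10, 7], [7, 12]]
Step 2: trace = 22, det = 71
Step 3: Discriminant = 22^2 - 4*71 = 200
Step 4: Eigenvalues: 18.0711, 3.92893
Step 5: Signature = (# positive eigenvalues) - (# negative eigenvalues) = 2

2


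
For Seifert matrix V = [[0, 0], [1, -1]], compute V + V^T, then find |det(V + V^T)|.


Step 1: Form V + V^T where V = [[0, 0], [1, -1]]
  V^T = [[0, 1], [0, -1]]
  V + V^T = [[0, 1], [1, -2]]
Step 2: det(V + V^T) = 0*(-2) - 1*1
  = 0 - 1 = -1
Step 3: Knot determinant = |det(V + V^T)| = |-1| = 1

1


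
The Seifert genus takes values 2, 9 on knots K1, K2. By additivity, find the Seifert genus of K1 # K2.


The Seifert genus is additive under connected sum.
Seifert genus(K1 # K2) = (2) + (9)
= 11

11


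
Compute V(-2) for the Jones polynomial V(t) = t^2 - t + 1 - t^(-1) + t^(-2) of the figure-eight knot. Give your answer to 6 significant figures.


Substituting t = -2 into V(t) = t^2 - t + 1 - t^(-1) + t^(-2):
  (+)t^(2) = 4
  (-)t^(1) = 2
  (+)t^(0) = 1
  (-)t^(-1) = 0.5
  (+)t^(-2) = 0.25
Sum = (4) + (2) + (1) + (0.5) + (0.25)
= 7.75
Rounded to 6 significant figures: 7.75

7.75


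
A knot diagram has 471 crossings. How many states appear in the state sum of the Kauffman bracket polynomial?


Each crossing contributes 2 choices (A-smoothing or B-smoothing).
Total states = 2^471 = 6097165137335922326917182089439777940915230747392521779021790936768304177382354726797472857545882756171536974846497310342671827498609932238848

6097165137335922326917182089439777940915230747392521779021790936768304177382354726797472857545882756171536974846497310342671827498609932238848


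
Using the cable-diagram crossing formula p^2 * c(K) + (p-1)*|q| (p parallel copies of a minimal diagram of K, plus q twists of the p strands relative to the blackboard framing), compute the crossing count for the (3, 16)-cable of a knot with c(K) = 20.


Step 1: Each of the c(K) crossings of the companion diagram becomes p*p = p^2 crossings among the p parallel strands, and each of the |q| twists s_1 s_2 ... s_(p-1) adds (p-1) crossings.
  Crossings = p^2 * c(K) + (p-1)*|q|
Step 2: = 3^2 * 20 + (3-1)*16
Step 3: = 9*20 + 2*16
Step 4: = 180 + 32 = 212

212


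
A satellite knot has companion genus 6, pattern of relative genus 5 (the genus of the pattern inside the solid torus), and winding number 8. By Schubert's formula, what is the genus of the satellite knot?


Schubert: g(satellite) = g_rel(pattern) + |winding| * g(companion),
where g_rel(pattern) is the genus of the pattern relative to the solid torus.
= 5 + 8 * 6
= 5 + 48 = 53

53


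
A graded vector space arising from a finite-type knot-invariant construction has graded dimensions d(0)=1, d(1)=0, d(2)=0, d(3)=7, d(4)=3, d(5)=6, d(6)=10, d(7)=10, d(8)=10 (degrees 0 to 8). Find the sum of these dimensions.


Total dimension = d(0) + d(1) + ... + d(8)
= 1 + 0 + 0 + 7 + 3 + 6 + 10 + 10 + 10
= 47

47


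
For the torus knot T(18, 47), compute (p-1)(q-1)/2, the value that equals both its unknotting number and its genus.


For a torus knot T(p,q), both the unknotting number and genus equal (p-1)(q-1)/2.
= (18-1)(47-1)/2
= 17*46/2
= 782/2 = 391

391


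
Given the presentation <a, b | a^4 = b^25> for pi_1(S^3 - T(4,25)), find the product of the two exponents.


The relation is a^4 = b^25.
Product of exponents = 4 * 25
= 100

100


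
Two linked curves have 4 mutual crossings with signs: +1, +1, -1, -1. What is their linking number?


Step 1: Count positive crossings: 2
Step 2: Count negative crossings: 2
Step 3: Sum of signs = 2 - 2 = 0
Step 4: Linking number = sum/2 = 0/2 = 0

0


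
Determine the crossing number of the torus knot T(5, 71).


For a torus knot T(p, q) with gcd(p,q)=1,
the crossing number is min(p*(q-1), q*(p-1)).
p*(q-1) = 5*70 = 350
q*(p-1) = 71*4 = 284
min(350, 284) = 284

284


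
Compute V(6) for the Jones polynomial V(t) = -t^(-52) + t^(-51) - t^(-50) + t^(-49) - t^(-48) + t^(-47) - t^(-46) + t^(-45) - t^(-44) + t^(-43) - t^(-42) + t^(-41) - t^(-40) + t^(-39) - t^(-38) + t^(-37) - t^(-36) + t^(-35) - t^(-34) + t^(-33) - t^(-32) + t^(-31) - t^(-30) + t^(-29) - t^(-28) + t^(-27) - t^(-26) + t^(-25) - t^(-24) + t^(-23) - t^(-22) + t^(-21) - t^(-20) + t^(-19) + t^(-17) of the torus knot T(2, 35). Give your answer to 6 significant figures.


Substituting t = 6 into V(t) = -t^(-52) + t^(-51) - t^(-50) + t^(-49) - t^(-48) + t^(-47) - t^(-46) + t^(-45) - t^(-44) + t^(-43) - t^(-42) + t^(-41) - t^(-40) + t^(-39) - t^(-38) + t^(-37) - t^(-36) + t^(-35) - t^(-34) + t^(-33) - t^(-32) + t^(-31) - t^(-30) + t^(-29) - t^(-28) + t^(-27) - t^(-26) + t^(-25) - t^(-24) + t^(-23) - t^(-22) + t^(-21) - t^(-20) + t^(-19) + t^(-17):
  (-)t^(-52) = -3.43665e-41
  (+)t^(-51) = 2.06199e-40
  (-)t^(-50) = -1.23719e-39
  (+)t^(-49) = 7.42316e-39
  (-)t^(-48) = -4.4539e-38
  (+)t^(-47) = 2.67234e-37
  (-)t^(-46) = -1.6034e-36
  (+)t^(-45) = 9.62041e-36
  (-)t^(-44) = -5.77225e-35
  (+)t^(-43) = 3.46335e-34
  (-)t^(-42) = -2.07801e-33
  (+)t^(-41) = 1.24681e-32
  (-)t^(-40) = -7.48083e-32
  (+)t^(-39) = 4.4885e-31
  (-)t^(-38) = -2.6931e-30
  (+)t^(-37) = 1.61586e-29
  (-)t^(-36) = -9.69516e-29
  (+)t^(-35) = 5.8171e-28
  (-)t^(-34) = -3.49026e-27
  (+)t^(-33) = 2.09415e-26
  (-)t^(-32) = -1.25649e-25
  (+)t^(-31) = 7.53896e-25
  (-)t^(-30) = -4.52337e-24
  (+)t^(-29) = 2.71402e-23
  (-)t^(-28) = -1.62841e-22
  (+)t^(-27) = 9.77049e-22
  (-)t^(-26) = -5.86229e-21
  (+)t^(-25) = 3.51738e-20
  (-)t^(-24) = -2.11043e-19
  (+)t^(-23) = 1.26626e-18
  (-)t^(-22) = -7.59753e-18
  (+)t^(-21) = 4.55852e-17
  (-)t^(-20) = -2.73511e-16
  (+)t^(-19) = 1.64107e-15
  (+)t^(-17) = 5.90784e-14
Sum = (-3.43665e-41) + (2.06199e-40) + (-1.23719e-39) + (7.42316e-39) + (-4.4539e-38) + (2.67234e-37) + (-1.6034e-36) + (9.62041e-36) + (-5.77225e-35) + (3.46335e-34) + (-2.07801e-33) + (1.24681e-32) + (-7.48083e-32) + (4.4885e-31) + (-2.6931e-30) + (1.61586e-29) + (-9.69516e-29) + (5.8171e-28) + (-3.49026e-27) + (2.09415e-26) + (-1.25649e-25) + (7.53896e-25) + (-4.52337e-24) + (2.71402e-23) + (-1.62841e-22) + (9.77049e-22) + (-5.86229e-21) + (3.51738e-20) + (-2.11043e-19) + (1.26626e-18) + (-7.59753e-18) + (4.55852e-17) + (-2.73511e-16) + (1.64107e-15) + (5.90784e-14)
= 6.048503115e-14
Rounded to 6 significant figures: 6.0485e-14

6.0485e-14
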